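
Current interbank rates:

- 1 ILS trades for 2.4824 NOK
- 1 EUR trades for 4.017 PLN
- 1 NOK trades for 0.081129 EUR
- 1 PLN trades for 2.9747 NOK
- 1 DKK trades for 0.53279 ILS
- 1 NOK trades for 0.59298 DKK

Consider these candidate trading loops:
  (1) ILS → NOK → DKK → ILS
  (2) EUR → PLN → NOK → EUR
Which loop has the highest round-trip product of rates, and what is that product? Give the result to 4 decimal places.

0.9694

(1) 2.4824 × 0.59298 × 0.53279 = 0.78427
(2) 4.017 × 2.9747 × 0.081129 = 0.96944
Highest is cycle (2) at 0.9694 (≤1, no arbitrage).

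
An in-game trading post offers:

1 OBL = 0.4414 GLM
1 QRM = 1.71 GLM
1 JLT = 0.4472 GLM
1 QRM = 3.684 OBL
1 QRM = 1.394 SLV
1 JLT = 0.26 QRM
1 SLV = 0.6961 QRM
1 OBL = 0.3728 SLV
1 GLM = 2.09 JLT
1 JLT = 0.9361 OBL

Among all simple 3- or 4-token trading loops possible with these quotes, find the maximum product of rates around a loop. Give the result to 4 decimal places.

0.9560

SLV→QRM→OBL→SLV: 0.6961 × 3.684 × 0.3728 = 0.95602
JLT→QRM→GLM→JLT: 0.26 × 1.71 × 2.09 = 0.92921
JLT→QRM→OBL→GLM→JLT: 0.26 × 3.684 × 0.4414 × 2.09 = 0.88363
JLT→OBL→GLM→JLT: 0.9361 × 0.4414 × 2.09 = 0.86358
Maximum is SLV→QRM→OBL→SLV at 0.9560; no arbitrage — every cycle loses value.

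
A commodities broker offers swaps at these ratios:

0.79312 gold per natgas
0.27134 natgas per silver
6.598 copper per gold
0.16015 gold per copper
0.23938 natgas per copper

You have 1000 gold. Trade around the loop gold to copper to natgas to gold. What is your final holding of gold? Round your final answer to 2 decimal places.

1252.68

1000 gold × 6.598 = 6598 copper
6598 copper × 0.23938 = 1579.42924 natgas
1579.42924 natgas × 0.79312 = 1252.6769188288 gold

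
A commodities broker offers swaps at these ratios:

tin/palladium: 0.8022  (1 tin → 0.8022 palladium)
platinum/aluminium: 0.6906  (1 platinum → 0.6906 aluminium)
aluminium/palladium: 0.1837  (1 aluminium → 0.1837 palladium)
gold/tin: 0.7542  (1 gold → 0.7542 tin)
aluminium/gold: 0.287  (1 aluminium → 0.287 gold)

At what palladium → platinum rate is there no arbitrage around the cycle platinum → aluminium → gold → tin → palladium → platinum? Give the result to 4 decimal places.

8.3392

Known legs of the cycle: 0.6906 × 0.287 × 0.7542 × 0.8022 = 0.119916144410328
For no arbitrage the full-cycle product must be 1, so the missing rate is 1 / 0.119916144410328 ≈ 8.339161.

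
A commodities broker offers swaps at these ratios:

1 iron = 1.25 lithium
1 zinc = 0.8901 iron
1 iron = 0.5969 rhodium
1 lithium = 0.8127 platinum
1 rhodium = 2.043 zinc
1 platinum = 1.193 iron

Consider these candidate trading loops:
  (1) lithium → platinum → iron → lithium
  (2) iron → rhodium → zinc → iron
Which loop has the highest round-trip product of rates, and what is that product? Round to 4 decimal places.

1.2119

(1) 0.8127 × 1.193 × 1.25 = 1.21194
(2) 0.5969 × 2.043 × 0.8901 = 1.08545
Highest is cycle (1) at 1.2119 (>1, arbitrage).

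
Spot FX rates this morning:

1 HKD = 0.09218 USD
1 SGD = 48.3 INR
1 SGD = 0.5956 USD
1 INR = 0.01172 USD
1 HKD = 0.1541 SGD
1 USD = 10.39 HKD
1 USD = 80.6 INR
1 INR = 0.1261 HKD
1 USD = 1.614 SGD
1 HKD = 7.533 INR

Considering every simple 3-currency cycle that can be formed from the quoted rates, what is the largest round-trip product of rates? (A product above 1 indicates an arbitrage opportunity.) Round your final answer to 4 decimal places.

HKD→SGD→USD→HKD: 0.1541 × 0.5956 × 10.39 = 0.95361
INR→HKD→SGD→INR: 0.1261 × 0.1541 × 48.3 = 0.93857
INR→HKD→USD→INR: 0.1261 × 0.09218 × 80.6 = 0.93689
INR→USD→HKD→INR: 0.01172 × 10.39 × 7.533 = 0.91730
INR→USD→SGD→INR: 0.01172 × 1.614 × 48.3 = 0.91365
Maximum is HKD→SGD→USD→HKD at 0.9536; no arbitrage — every cycle loses value.

0.9536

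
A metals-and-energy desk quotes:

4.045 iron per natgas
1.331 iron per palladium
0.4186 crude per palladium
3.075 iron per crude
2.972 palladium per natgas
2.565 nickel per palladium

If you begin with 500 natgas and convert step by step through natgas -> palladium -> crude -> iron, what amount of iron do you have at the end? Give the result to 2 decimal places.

500 natgas × 2.972 = 1486 palladium
1486 palladium × 0.4186 = 622.0396 crude
622.0396 crude × 3.075 = 1912.77177 iron

1912.77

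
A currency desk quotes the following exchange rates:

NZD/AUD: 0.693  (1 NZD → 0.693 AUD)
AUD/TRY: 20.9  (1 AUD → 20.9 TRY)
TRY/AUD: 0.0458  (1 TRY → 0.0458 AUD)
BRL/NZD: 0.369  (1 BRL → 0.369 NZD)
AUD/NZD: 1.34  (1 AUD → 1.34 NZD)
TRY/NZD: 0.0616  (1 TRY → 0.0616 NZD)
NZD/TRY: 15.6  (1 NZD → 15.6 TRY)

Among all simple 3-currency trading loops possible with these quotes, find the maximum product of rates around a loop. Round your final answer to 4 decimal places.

0.9574

AUD→NZD→TRY→AUD: 1.34 × 15.6 × 0.0458 = 0.95740
AUD→TRY→NZD→AUD: 20.9 × 0.0616 × 0.693 = 0.89220
Maximum is AUD→NZD→TRY→AUD at 0.9574; no arbitrage — every cycle loses value.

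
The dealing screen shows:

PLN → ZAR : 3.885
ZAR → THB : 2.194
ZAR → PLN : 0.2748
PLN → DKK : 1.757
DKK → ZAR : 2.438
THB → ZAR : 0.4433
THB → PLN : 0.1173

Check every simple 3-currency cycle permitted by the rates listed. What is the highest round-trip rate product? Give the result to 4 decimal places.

ZAR→PLN→DKK→ZAR: 0.2748 × 1.757 × 2.438 = 1.17712
ZAR→THB→PLN→ZAR: 2.194 × 0.1173 × 3.885 = 0.99983
Maximum is ZAR→PLN→DKK→ZAR at 1.1771; arbitrage exists.

1.1771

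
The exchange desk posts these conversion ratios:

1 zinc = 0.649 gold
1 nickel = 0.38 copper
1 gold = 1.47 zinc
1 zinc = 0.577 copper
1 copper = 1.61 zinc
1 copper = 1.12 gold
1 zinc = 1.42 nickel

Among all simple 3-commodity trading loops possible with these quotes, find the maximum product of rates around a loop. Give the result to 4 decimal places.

0.9500

gold→zinc→copper→gold: 1.47 × 0.577 × 1.12 = 0.94997
nickel→copper→zinc→nickel: 0.38 × 1.61 × 1.42 = 0.86876
Maximum is gold→zinc→copper→gold at 0.9500; no arbitrage — every cycle loses value.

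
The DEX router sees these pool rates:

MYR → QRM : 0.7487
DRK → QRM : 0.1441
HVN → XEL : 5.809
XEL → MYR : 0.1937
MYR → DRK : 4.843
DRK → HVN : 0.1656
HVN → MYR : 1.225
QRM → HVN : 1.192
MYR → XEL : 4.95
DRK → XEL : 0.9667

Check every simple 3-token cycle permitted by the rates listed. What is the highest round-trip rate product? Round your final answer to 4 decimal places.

1.0933

MYR→QRM→HVN→MYR: 0.7487 × 1.192 × 1.225 = 1.09325
MYR→DRK→HVN→MYR: 4.843 × 0.1656 × 1.225 = 0.98245
MYR→DRK→XEL→MYR: 4.843 × 0.9667 × 0.1937 = 0.90685
Maximum is MYR→QRM→HVN→MYR at 1.0933; arbitrage exists.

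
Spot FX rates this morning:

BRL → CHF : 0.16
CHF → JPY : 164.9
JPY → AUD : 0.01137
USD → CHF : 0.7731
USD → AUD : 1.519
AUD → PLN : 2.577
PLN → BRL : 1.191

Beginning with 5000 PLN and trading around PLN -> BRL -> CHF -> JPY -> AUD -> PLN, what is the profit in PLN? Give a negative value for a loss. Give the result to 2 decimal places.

5000 PLN × 1.191 = 5955 BRL
5955 BRL × 0.16 = 952.8 CHF
952.8 CHF × 164.9 = 157116.72 JPY
157116.72 JPY × 0.01137 = 1786.4171064 AUD
1786.4171064 AUD × 2.577 = 4603.5968831928 PLN
Net change: 4603.5968831928 − 5000 = -396.4031168072 PLN

-396.40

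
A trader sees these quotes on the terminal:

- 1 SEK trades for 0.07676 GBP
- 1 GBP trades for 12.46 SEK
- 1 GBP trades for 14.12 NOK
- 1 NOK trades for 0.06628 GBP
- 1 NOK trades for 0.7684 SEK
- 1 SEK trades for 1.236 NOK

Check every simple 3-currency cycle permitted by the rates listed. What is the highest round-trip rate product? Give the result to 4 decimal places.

SEK→NOK→GBP→SEK: 1.236 × 0.06628 × 12.46 = 1.02075
SEK→GBP→NOK→SEK: 0.07676 × 14.12 × 0.7684 = 0.83283
Maximum is SEK→NOK→GBP→SEK at 1.0207; arbitrage exists.

1.0207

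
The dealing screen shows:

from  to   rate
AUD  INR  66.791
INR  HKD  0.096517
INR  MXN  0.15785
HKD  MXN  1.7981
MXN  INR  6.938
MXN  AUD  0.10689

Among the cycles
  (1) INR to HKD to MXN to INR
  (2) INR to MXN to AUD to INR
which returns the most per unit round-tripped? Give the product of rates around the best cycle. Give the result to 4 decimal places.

1.2041

(1) 0.096517 × 1.7981 × 6.938 = 1.20407
(2) 0.15785 × 0.10689 × 66.791 = 1.12694
Highest is cycle (1) at 1.2041 (>1, arbitrage).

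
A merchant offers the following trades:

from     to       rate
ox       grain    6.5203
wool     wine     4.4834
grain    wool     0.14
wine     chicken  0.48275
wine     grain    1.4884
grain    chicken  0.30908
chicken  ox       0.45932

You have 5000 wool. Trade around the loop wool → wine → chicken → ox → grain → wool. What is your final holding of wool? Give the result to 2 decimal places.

5000 wool × 4.4834 = 22417 wine
22417 wine × 0.48275 = 10821.80675 chicken
10821.80675 chicken × 0.45932 = 4970.67227641 ox
4970.67227641 ox × 6.5203 = 32410.274443876123 grain
32410.274443876123 grain × 0.14 = 4537.43842214265722 wool

4537.44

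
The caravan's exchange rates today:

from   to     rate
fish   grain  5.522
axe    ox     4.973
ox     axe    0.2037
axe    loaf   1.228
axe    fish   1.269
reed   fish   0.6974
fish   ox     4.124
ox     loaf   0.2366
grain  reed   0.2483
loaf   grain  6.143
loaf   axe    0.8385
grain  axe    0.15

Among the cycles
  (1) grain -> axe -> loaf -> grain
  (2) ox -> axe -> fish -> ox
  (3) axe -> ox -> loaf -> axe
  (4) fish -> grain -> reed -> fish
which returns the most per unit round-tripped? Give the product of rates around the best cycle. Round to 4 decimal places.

(1) 0.15 × 1.228 × 6.143 = 1.13154
(2) 0.2037 × 1.269 × 4.124 = 1.06603
(3) 4.973 × 0.2366 × 0.8385 = 0.98659
(4) 5.522 × 0.2483 × 0.6974 = 0.95621
Highest is cycle (1) at 1.1315 (>1, arbitrage).

1.1315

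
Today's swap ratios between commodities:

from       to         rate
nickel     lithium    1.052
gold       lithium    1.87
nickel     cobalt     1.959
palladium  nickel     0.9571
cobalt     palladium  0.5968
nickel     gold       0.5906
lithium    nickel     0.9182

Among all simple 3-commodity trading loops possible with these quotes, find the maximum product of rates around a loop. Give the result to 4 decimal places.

nickel→cobalt→palladium→nickel: 1.959 × 0.5968 × 0.9571 = 1.11898
gold→lithium→nickel→gold: 1.87 × 0.9182 × 0.5906 = 1.01408
Maximum is nickel→cobalt→palladium→nickel at 1.1190; arbitrage exists.

1.1190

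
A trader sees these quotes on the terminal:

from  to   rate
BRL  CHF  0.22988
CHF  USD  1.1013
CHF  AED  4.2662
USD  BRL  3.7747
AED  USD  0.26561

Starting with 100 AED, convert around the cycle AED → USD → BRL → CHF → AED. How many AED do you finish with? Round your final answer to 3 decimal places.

98.326

100 AED × 0.26561 = 26.561 USD
26.561 USD × 3.7747 = 100.2598067 BRL
100.2598067 BRL × 0.22988 = 23.047724364196 CHF
23.047724364196 CHF × 4.2662 = 98.3262016825329752 AED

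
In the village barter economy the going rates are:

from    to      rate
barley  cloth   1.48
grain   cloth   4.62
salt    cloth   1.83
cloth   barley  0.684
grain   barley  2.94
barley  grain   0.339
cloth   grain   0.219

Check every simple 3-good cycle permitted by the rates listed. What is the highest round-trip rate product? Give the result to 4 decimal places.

1.0713

grain→cloth→barley→grain: 4.62 × 0.684 × 0.339 = 1.07127
grain→barley→cloth→grain: 2.94 × 1.48 × 0.219 = 0.95291
Maximum is grain→cloth→barley→grain at 1.0713; arbitrage exists.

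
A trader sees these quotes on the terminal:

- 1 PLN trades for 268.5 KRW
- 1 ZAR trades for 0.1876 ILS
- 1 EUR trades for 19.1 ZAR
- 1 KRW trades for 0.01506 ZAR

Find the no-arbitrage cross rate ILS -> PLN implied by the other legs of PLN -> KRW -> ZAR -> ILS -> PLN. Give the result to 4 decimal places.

1.3183

Known legs of the cycle: 268.5 × 0.01506 × 0.1876 = 0.758581236
For no arbitrage the full-cycle product must be 1, so the missing rate is 1 / 0.758581236 ≈ 1.318250.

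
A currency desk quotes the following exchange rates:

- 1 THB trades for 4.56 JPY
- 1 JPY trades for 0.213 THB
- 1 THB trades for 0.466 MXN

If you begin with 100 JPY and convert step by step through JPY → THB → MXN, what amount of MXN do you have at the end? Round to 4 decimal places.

9.9258

100 JPY × 0.213 = 21.3 THB
21.3 THB × 0.466 = 9.9258 MXN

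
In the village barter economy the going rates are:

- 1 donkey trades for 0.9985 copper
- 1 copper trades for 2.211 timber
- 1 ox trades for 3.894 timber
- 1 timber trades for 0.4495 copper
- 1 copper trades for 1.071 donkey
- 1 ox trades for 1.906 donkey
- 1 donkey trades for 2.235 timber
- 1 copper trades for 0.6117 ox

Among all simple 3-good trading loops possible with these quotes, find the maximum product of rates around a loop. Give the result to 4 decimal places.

copper→ox→donkey→copper: 0.6117 × 1.906 × 0.9985 = 1.16415
timber→copper→donkey→timber: 0.4495 × 1.071 × 2.235 = 1.07596
timber→copper→ox→timber: 0.4495 × 0.6117 × 3.894 = 1.07069
Maximum is copper→ox→donkey→copper at 1.1642; arbitrage exists.

1.1642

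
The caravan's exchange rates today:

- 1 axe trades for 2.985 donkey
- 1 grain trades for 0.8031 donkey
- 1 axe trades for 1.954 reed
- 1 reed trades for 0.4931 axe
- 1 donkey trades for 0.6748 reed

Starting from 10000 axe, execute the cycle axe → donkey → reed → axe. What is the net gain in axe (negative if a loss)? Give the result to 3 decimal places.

-67.595

10000 axe × 2.985 = 29850 donkey
29850 donkey × 0.6748 = 20142.78 reed
20142.78 reed × 0.4931 = 9932.404818 axe
Net change: 9932.404818 − 10000 = -67.595182 axe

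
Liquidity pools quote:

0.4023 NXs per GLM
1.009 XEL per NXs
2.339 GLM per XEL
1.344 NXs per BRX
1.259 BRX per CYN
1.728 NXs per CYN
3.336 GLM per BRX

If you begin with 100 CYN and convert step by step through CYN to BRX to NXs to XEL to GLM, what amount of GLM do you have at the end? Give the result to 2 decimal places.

100 CYN × 1.259 = 125.9 BRX
125.9 BRX × 1.344 = 169.2096 NXs
169.2096 NXs × 1.009 = 170.7324864 XEL
170.7324864 XEL × 2.339 = 399.3432856896 GLM

399.34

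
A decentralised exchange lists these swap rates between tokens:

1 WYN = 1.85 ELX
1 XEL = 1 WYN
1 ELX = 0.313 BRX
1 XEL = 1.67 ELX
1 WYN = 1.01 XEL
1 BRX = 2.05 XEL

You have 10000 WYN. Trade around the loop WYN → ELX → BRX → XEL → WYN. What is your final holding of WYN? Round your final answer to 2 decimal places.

10000 WYN × 1.85 = 18500 ELX
18500 ELX × 0.313 = 5790.5 BRX
5790.5 BRX × 2.05 = 11870.525 XEL
11870.525 XEL × 1 = 11870.525 WYN

11870.53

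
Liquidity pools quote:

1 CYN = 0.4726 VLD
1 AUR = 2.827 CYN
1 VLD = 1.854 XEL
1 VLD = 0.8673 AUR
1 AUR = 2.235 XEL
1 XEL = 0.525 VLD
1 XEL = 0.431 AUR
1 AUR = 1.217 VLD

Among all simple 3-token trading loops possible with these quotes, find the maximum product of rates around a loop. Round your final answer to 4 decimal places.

VLD→AUR→CYN→VLD: 0.8673 × 2.827 × 0.4726 = 1.15875
XEL→VLD→AUR→XEL: 0.525 × 0.8673 × 2.235 = 1.01767
XEL→AUR→VLD→XEL: 0.431 × 1.217 × 1.854 = 0.97247
Maximum is VLD→AUR→CYN→VLD at 1.1587; arbitrage exists.

1.1587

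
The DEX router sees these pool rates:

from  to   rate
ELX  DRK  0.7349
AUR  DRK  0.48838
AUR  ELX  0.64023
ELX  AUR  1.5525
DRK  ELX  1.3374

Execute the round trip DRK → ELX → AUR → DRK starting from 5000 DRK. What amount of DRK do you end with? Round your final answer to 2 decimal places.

5070.15

5000 DRK × 1.3374 = 6687 ELX
6687 ELX × 1.5525 = 10381.5675 AUR
10381.5675 AUR × 0.48838 = 5070.14993565 DRK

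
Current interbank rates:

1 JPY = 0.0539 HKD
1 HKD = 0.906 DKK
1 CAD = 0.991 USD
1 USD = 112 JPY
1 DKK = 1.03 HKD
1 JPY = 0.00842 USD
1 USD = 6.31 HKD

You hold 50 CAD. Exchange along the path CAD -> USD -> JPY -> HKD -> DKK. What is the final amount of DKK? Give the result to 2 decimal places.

50 CAD × 0.991 = 49.55 USD
49.55 USD × 112 = 5549.6 JPY
5549.6 JPY × 0.0539 = 299.12344 HKD
299.12344 HKD × 0.906 = 271.00583664 DKK

271.01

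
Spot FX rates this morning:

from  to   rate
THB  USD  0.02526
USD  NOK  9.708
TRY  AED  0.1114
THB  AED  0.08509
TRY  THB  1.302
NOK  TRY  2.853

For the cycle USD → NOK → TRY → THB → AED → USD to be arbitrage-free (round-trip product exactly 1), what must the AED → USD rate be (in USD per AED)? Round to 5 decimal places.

0.32590

Known legs of the cycle: 9.708 × 2.853 × 1.302 × 0.08509 = 3.06846410463432
For no arbitrage the full-cycle product must be 1, so the missing rate is 1 / 3.06846410463432 ≈ 0.3258959.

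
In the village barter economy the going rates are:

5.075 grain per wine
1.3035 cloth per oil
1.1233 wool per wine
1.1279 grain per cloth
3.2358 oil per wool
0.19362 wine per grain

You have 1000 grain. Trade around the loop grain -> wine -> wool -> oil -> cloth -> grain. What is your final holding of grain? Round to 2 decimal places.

1000 grain × 0.19362 = 193.62 wine
193.62 wine × 1.1233 = 217.493346 wool
217.493346 wool × 3.2358 = 703.7649689868 oil
703.7649689868 oil × 1.3035 = 917.3576370742938 cloth
917.3576370742938 cloth × 1.1279 = 1034.68767885609597702 grain

1034.69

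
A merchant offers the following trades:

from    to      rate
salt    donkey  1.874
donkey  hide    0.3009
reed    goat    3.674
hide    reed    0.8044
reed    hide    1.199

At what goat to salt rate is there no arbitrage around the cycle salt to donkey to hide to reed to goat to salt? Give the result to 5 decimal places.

Known legs of the cycle: 1.874 × 0.3009 × 0.8044 × 3.674 = 1.66649105994096
For no arbitrage the full-cycle product must be 1, so the missing rate is 1 / 1.66649105994096 ≈ 0.6000632.

0.60006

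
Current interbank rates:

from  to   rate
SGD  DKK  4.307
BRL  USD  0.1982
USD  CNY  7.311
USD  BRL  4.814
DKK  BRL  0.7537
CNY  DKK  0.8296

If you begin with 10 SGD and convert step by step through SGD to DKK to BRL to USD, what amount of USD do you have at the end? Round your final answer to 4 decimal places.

6.4339

10 SGD × 4.307 = 43.07 DKK
43.07 DKK × 0.7537 = 32.461859 BRL
32.461859 BRL × 0.1982 = 6.4339404538 USD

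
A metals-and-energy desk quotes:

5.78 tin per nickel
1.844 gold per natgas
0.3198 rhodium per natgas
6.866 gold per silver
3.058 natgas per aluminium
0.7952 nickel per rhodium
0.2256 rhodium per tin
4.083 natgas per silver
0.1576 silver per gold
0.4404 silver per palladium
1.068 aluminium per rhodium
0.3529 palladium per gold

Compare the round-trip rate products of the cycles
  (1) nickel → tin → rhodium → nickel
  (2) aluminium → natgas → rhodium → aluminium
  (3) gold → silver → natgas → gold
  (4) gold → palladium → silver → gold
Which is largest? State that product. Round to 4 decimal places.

1.1866

(1) 5.78 × 0.2256 × 0.7952 = 1.03692
(2) 3.058 × 0.3198 × 1.068 = 1.04445
(3) 0.1576 × 4.083 × 1.844 = 1.18658
(4) 0.3529 × 0.4404 × 6.866 = 1.06709
Highest is cycle (3) at 1.1866 (>1, arbitrage).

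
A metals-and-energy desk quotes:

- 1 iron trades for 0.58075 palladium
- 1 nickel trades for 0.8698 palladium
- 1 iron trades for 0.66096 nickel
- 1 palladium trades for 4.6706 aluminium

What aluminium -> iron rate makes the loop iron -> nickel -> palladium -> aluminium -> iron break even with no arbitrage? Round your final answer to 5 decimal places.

0.37242

Known legs of the cycle: 0.66096 × 0.8698 × 4.6706 = 2.6851419891648
For no arbitrage the full-cycle product must be 1, so the missing rate is 1 / 2.6851419891648 ≈ 0.3724198.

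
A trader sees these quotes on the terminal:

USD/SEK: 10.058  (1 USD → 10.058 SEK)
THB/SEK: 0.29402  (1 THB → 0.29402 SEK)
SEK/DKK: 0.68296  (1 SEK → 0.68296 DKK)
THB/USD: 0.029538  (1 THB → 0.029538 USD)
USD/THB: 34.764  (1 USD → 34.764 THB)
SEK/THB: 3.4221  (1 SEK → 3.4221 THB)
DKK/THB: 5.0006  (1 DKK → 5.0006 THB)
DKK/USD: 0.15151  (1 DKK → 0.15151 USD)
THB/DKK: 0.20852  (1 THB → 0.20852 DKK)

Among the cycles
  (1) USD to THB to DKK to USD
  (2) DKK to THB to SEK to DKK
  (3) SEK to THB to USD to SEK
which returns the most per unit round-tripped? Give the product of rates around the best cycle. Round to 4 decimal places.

1.0983

(1) 34.764 × 0.20852 × 0.15151 = 1.09829
(2) 5.0006 × 0.29402 × 0.68296 = 1.00414
(3) 3.4221 × 0.029538 × 10.058 = 1.01668
Highest is cycle (1) at 1.0983 (>1, arbitrage).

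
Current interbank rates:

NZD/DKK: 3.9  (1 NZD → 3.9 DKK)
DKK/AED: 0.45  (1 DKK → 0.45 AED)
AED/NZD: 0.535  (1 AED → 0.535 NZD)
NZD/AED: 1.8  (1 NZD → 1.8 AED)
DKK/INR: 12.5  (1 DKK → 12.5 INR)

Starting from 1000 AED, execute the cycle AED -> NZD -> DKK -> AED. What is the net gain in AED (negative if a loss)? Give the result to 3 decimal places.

-61.075

1000 AED × 0.535 = 535 NZD
535 NZD × 3.9 = 2086.5 DKK
2086.5 DKK × 0.45 = 938.925 AED
Net change: 938.925 − 1000 = -61.075 AED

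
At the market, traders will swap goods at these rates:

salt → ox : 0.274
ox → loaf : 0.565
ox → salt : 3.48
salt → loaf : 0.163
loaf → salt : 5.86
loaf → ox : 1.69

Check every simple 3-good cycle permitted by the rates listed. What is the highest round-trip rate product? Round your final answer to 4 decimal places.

ox→salt→loaf→ox: 3.48 × 0.163 × 1.69 = 0.95864
ox→loaf→salt→ox: 0.565 × 5.86 × 0.274 = 0.90719
Maximum is ox→salt→loaf→ox at 0.9586; no arbitrage — every cycle loses value.

0.9586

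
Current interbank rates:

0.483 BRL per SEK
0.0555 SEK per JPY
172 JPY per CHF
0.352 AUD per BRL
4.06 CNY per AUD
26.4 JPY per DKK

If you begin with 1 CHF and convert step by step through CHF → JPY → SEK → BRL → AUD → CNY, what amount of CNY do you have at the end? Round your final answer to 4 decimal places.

6.5893

1 CHF × 172 = 172 JPY
172 JPY × 0.0555 = 9.546 SEK
9.546 SEK × 0.483 = 4.610718 BRL
4.610718 BRL × 0.352 = 1.622972736 AUD
1.622972736 AUD × 4.06 = 6.58926930816 CNY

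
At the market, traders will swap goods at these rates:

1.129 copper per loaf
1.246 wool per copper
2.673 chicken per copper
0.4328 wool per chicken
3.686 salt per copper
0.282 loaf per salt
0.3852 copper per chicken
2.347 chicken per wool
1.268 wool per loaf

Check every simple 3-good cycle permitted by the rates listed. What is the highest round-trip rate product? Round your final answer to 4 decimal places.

1.1735

copper→salt→loaf→copper: 3.686 × 0.282 × 1.129 = 1.17354
copper→wool→chicken→copper: 1.246 × 2.347 × 0.3852 = 1.12646
Maximum is copper→salt→loaf→copper at 1.1735; arbitrage exists.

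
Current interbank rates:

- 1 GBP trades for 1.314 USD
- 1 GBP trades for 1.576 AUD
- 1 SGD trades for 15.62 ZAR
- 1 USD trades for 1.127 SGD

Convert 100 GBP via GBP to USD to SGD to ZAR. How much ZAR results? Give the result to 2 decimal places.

100 GBP × 1.314 = 131.4 USD
131.4 USD × 1.127 = 148.0878 SGD
148.0878 SGD × 15.62 = 2313.131436 ZAR

2313.13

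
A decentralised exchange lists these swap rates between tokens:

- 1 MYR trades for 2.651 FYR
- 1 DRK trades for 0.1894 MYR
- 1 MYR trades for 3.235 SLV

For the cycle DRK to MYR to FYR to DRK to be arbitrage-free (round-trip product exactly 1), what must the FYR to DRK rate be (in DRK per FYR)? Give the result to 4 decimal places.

1.9916

Known legs of the cycle: 0.1894 × 2.651 = 0.5020994
For no arbitrage the full-cycle product must be 1, so the missing rate is 1 / 0.5020994 ≈ 1.991638.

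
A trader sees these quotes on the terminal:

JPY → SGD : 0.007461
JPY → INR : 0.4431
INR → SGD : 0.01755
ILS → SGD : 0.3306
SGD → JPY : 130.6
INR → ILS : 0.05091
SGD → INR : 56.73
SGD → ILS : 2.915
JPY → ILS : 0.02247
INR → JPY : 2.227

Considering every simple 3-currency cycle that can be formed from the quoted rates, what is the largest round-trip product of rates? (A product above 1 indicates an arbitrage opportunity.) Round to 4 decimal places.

1.0156

SGD→JPY→INR→SGD: 130.6 × 0.4431 × 0.01755 = 1.01560
ILS→SGD→JPY→ILS: 0.3306 × 130.6 × 0.02247 = 0.97017
ILS→SGD→INR→ILS: 0.3306 × 56.73 × 0.05091 = 0.95481
SGD→INR→JPY→SGD: 56.73 × 2.227 × 0.007461 = 0.94261
Maximum is SGD→JPY→INR→SGD at 1.0156; arbitrage exists.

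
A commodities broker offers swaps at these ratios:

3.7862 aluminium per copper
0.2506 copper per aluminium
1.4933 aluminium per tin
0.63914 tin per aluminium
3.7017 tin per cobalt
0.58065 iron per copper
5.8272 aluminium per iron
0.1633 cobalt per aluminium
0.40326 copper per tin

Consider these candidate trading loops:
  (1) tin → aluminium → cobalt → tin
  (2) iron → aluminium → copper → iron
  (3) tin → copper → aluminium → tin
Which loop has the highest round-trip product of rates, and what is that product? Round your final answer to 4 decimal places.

(1) 1.4933 × 0.1633 × 3.7017 = 0.90268
(2) 5.8272 × 0.2506 × 0.58065 = 0.84792
(3) 0.40326 × 3.7862 × 0.63914 = 0.97585
Highest is cycle (3) at 0.9759 (≤1, no arbitrage).

0.9759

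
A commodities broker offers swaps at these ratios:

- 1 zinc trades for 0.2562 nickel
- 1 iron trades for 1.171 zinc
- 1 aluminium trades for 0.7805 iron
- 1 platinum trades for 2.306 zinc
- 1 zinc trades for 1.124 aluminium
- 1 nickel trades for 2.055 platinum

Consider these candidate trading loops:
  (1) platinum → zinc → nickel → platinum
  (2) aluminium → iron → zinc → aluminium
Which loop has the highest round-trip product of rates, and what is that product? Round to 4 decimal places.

1.2141

(1) 2.306 × 0.2562 × 2.055 = 1.21409
(2) 0.7805 × 1.171 × 1.124 = 1.02730
Highest is cycle (1) at 1.2141 (>1, arbitrage).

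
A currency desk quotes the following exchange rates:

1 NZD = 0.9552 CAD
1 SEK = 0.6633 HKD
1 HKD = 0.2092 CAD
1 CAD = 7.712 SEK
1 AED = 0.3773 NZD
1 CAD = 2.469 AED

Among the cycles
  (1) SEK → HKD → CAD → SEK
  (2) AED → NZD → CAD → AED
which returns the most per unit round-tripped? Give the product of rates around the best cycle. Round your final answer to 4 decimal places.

1.0701

(1) 0.6633 × 0.2092 × 7.712 = 1.07014
(2) 0.3773 × 0.9552 × 2.469 = 0.88982
Highest is cycle (1) at 1.0701 (>1, arbitrage).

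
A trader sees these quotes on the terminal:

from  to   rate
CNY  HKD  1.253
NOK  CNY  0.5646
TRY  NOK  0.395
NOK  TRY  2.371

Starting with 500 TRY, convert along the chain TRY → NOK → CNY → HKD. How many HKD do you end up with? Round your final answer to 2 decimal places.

500 TRY × 0.395 = 197.5 NOK
197.5 NOK × 0.5646 = 111.5085 CNY
111.5085 CNY × 1.253 = 139.7201505 HKD

139.72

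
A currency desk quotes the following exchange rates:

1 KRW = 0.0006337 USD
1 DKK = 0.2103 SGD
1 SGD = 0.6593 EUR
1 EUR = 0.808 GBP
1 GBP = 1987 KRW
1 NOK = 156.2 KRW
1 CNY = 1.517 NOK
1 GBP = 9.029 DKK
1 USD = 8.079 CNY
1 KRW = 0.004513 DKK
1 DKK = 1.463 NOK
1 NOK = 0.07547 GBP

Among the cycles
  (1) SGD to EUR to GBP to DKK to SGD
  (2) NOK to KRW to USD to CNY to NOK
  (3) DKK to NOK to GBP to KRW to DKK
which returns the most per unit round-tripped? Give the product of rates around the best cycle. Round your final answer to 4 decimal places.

1.2131

(1) 0.6593 × 0.808 × 9.029 × 0.2103 = 1.01152
(2) 156.2 × 0.0006337 × 8.079 × 1.517 = 1.21313
(3) 1.463 × 0.07547 × 1987 × 0.004513 = 0.99011
Highest is cycle (2) at 1.2131 (>1, arbitrage).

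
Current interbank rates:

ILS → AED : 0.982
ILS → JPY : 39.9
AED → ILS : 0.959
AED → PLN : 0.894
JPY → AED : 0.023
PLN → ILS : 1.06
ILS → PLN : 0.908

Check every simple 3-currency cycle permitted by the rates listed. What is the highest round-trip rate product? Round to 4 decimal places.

0.9306

PLN→ILS→AED→PLN: 1.06 × 0.982 × 0.894 = 0.93058
JPY→AED→ILS→JPY: 0.023 × 0.959 × 39.9 = 0.88007
Maximum is PLN→ILS→AED→PLN at 0.9306; no arbitrage — every cycle loses value.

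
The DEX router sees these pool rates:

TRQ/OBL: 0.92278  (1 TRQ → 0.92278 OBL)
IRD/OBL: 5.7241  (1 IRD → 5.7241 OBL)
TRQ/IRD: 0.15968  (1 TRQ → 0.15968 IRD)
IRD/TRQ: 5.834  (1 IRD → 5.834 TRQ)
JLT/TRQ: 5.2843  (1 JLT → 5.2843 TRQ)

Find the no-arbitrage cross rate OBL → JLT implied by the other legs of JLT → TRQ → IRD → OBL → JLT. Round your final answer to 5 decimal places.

0.20704

Known legs of the cycle: 5.2843 × 0.15968 × 5.7241 = 4.8299785450784
For no arbitrage the full-cycle product must be 1, so the missing rate is 1 / 4.8299785450784 ≈ 0.2070403.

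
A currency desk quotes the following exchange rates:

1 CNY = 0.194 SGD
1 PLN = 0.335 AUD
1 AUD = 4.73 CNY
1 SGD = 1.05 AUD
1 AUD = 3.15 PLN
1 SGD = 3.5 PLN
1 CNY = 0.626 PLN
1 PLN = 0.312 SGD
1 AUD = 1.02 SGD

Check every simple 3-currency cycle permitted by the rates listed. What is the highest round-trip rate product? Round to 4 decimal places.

PLN→AUD→SGD→PLN: 0.335 × 1.02 × 3.5 = 1.19595
PLN→SGD→AUD→PLN: 0.312 × 1.05 × 3.15 = 1.03194
PLN→AUD→CNY→PLN: 0.335 × 4.73 × 0.626 = 0.99193
AUD→CNY→SGD→AUD: 4.73 × 0.194 × 1.05 = 0.96350
Maximum is PLN→AUD→SGD→PLN at 1.1960; arbitrage exists.

1.1960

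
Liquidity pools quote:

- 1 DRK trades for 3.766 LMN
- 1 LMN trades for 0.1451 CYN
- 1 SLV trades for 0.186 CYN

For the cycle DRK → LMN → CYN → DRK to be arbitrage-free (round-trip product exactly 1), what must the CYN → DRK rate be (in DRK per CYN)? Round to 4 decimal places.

Known legs of the cycle: 3.766 × 0.1451 = 0.5464466
For no arbitrage the full-cycle product must be 1, so the missing rate is 1 / 0.5464466 ≈ 1.830005.

1.8300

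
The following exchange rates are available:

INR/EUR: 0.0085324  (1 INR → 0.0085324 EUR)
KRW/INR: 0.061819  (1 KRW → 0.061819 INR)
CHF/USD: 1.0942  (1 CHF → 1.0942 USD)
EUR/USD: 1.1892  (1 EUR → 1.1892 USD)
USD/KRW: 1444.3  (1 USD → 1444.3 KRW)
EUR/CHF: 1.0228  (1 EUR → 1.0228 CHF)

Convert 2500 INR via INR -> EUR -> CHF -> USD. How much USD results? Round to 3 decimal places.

2500 INR × 0.0085324 = 21.331 EUR
21.331 EUR × 1.0228 = 21.8173468 CHF
21.8173468 CHF × 1.0942 = 23.87254086856 USD

23.873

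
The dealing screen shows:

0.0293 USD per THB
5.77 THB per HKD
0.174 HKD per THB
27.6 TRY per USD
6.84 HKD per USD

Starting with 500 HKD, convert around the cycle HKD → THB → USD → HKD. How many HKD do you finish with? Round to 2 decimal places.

578.19

500 HKD × 5.77 = 2885 THB
2885 THB × 0.0293 = 84.5305 USD
84.5305 USD × 6.84 = 578.18862 HKD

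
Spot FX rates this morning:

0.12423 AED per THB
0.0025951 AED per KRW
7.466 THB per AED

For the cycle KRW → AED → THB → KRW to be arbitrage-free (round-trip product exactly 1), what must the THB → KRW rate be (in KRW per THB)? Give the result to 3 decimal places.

51.613

Known legs of the cycle: 0.0025951 × 7.466 = 0.0193750166
For no arbitrage the full-cycle product must be 1, so the missing rate is 1 / 0.0193750166 ≈ 51.61286.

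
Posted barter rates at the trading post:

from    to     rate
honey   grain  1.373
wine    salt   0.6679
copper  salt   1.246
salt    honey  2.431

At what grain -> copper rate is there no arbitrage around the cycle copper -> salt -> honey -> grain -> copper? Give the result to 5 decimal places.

Known legs of the cycle: 1.246 × 2.431 × 1.373 = 4.158852698
For no arbitrage the full-cycle product must be 1, so the missing rate is 1 / 4.158852698 ≈ 0.2404509.

0.24045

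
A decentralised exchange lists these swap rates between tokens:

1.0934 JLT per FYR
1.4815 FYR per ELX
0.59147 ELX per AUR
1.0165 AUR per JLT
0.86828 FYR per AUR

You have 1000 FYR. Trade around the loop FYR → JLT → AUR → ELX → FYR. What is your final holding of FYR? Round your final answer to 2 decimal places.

1000 FYR × 1.0934 = 1093.4 JLT
1093.4 JLT × 1.0165 = 1111.4411 AUR
1111.4411 AUR × 0.59147 = 657.384067417 ELX
657.384067417 ELX × 1.4815 = 973.9144958782855 FYR

973.91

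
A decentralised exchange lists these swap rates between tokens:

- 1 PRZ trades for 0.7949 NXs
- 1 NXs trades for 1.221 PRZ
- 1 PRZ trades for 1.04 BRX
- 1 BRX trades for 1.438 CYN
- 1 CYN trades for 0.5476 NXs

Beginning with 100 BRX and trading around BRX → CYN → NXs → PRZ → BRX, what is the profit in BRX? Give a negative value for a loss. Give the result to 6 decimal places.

100 BRX × 1.438 = 143.8 CYN
143.8 CYN × 0.5476 = 78.74488 NXs
78.74488 NXs × 1.221 = 96.14749848 PRZ
96.14749848 PRZ × 1.04 = 99.9933984192 BRX
Net change: 99.9933984192 − 100 = -0.0066015808 BRX

-0.006602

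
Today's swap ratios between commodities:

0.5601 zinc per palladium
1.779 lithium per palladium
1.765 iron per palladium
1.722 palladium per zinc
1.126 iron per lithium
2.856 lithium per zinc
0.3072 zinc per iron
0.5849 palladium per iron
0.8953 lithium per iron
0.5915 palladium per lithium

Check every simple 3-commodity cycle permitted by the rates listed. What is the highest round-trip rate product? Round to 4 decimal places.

1.1716

iron→palladium→lithium→iron: 0.5849 × 1.779 × 1.126 = 1.17164
zinc→lithium→iron→zinc: 2.856 × 1.126 × 0.3072 = 0.98791
zinc→lithium→palladium→zinc: 2.856 × 0.5915 × 0.5601 = 0.94619
iron→lithium→palladium→iron: 0.8953 × 0.5915 × 1.765 = 0.93469
zinc→palladium→iron→zinc: 1.722 × 1.765 × 0.3072 = 0.93368
Maximum is iron→palladium→lithium→iron at 1.1716; arbitrage exists.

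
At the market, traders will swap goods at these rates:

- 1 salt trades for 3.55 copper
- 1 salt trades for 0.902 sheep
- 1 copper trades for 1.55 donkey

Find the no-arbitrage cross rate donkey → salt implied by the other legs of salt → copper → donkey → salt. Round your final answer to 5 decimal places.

0.18174

Known legs of the cycle: 3.55 × 1.55 = 5.5025
For no arbitrage the full-cycle product must be 1, so the missing rate is 1 / 5.5025 ≈ 0.1817356.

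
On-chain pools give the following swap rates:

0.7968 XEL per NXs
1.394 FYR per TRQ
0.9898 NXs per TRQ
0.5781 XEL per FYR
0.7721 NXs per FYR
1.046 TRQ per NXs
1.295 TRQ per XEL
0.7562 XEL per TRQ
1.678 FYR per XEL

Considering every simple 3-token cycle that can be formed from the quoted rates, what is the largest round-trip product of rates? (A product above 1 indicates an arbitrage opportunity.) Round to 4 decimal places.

TRQ→FYR→NXs→TRQ: 1.394 × 0.7721 × 1.046 = 1.12582
TRQ→FYR→XEL→TRQ: 1.394 × 0.5781 × 1.295 = 1.04360
FYR→NXs→XEL→FYR: 0.7721 × 0.7968 × 1.678 = 1.03232
TRQ→NXs→XEL→TRQ: 0.9898 × 0.7968 × 1.295 = 1.02133
Maximum is TRQ→FYR→NXs→TRQ at 1.1258; arbitrage exists.

1.1258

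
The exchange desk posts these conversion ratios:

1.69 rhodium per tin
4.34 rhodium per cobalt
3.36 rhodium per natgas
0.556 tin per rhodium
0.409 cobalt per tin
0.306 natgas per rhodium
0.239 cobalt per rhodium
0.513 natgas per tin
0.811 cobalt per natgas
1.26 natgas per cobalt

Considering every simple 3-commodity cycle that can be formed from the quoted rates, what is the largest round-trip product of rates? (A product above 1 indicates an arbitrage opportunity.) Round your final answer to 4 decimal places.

1.0770

cobalt→rhodium→natgas→cobalt: 4.34 × 0.306 × 0.811 = 1.07704
cobalt→natgas→rhodium→cobalt: 1.26 × 3.36 × 0.239 = 1.01183
cobalt→rhodium→tin→cobalt: 4.34 × 0.556 × 0.409 = 0.98693
natgas→rhodium→tin→natgas: 3.36 × 0.556 × 0.513 = 0.95837
Maximum is cobalt→rhodium→natgas→cobalt at 1.0770; arbitrage exists.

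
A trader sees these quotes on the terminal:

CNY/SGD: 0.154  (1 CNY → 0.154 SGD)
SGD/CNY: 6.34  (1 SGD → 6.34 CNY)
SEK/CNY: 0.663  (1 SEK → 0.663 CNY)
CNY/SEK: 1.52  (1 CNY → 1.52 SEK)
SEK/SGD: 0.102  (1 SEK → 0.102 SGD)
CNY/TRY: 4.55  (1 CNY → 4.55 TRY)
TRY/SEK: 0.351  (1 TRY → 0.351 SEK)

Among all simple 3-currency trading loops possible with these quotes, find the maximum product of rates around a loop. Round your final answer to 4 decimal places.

CNY→TRY→SEK→CNY: 4.55 × 0.351 × 0.663 = 1.05884
CNY→SEK→SGD→CNY: 1.52 × 0.102 × 6.34 = 0.98295
Maximum is CNY→TRY→SEK→CNY at 1.0588; arbitrage exists.

1.0588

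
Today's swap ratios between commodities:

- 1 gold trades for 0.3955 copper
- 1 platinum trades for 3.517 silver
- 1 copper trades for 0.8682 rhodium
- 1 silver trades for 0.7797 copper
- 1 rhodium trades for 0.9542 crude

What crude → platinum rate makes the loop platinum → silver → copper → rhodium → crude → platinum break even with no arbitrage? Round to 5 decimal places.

0.44019

Known legs of the cycle: 3.517 × 0.7797 × 0.8682 × 0.9542 = 2.271742465106556
For no arbitrage the full-cycle product must be 1, so the missing rate is 1 / 2.271742465106556 ≈ 0.4401907.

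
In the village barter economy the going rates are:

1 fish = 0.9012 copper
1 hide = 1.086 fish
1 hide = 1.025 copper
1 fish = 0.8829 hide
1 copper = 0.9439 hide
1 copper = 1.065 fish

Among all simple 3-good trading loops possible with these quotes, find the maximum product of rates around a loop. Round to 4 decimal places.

0.9638

copper→fish→hide→copper: 1.065 × 0.8829 × 1.025 = 0.96380
copper→hide→fish→copper: 0.9439 × 1.086 × 0.9012 = 0.92380
Maximum is copper→fish→hide→copper at 0.9638; no arbitrage — every cycle loses value.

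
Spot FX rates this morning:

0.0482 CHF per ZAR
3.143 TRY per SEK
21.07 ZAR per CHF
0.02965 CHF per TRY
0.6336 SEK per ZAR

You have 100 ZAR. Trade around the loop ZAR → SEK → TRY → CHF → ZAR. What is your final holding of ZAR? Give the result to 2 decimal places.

100 ZAR × 0.6336 = 63.36 SEK
63.36 SEK × 3.143 = 199.14048 TRY
199.14048 TRY × 0.02965 = 5.904515232 CHF
5.904515232 CHF × 21.07 = 124.40813593824 ZAR

124.41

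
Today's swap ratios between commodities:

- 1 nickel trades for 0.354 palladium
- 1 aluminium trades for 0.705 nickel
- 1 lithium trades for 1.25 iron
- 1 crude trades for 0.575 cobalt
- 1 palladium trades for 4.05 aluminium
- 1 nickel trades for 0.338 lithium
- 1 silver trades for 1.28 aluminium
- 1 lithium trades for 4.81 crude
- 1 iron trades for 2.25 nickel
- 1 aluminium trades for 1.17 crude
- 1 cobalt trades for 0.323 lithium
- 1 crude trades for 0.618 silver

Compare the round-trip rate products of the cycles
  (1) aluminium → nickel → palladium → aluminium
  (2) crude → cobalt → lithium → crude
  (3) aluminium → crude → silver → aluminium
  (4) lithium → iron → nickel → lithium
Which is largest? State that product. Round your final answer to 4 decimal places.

1.0108

(1) 0.705 × 0.354 × 4.05 = 1.01076
(2) 0.575 × 0.323 × 4.81 = 0.89334
(3) 1.17 × 0.618 × 1.28 = 0.92552
(4) 1.25 × 2.25 × 0.338 = 0.95063
Highest is cycle (1) at 1.0108 (>1, arbitrage).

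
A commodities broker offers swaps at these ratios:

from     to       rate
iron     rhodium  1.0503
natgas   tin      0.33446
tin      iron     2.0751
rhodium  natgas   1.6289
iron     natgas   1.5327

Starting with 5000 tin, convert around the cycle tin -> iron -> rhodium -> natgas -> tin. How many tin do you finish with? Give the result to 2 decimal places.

5000 tin × 2.0751 = 10375.5 iron
10375.5 iron × 1.0503 = 10897.38765 rhodium
10897.38765 rhodium × 1.6289 = 17750.754743085 natgas
17750.754743085 natgas × 0.33446 = 5936.9174313722091 tin

5936.92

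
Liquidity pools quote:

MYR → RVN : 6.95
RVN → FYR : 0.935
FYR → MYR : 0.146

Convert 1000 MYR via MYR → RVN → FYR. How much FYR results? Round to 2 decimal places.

1000 MYR × 6.95 = 6950 RVN
6950 RVN × 0.935 = 6498.25 FYR

6498.25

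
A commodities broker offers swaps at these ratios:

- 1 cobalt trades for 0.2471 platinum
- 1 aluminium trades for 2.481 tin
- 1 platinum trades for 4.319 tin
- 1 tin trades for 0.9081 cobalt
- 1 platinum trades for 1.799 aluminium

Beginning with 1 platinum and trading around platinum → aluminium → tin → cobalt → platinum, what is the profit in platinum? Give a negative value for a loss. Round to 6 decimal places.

0.001531

1 platinum × 1.799 = 1.799 aluminium
1.799 aluminium × 2.481 = 4.463319 tin
4.463319 tin × 0.9081 = 4.0531399839 cobalt
4.0531399839 cobalt × 0.2471 = 1.00153089002169 platinum
Net change: 1.00153089002169 − 1 = 0.00153089002169 platinum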